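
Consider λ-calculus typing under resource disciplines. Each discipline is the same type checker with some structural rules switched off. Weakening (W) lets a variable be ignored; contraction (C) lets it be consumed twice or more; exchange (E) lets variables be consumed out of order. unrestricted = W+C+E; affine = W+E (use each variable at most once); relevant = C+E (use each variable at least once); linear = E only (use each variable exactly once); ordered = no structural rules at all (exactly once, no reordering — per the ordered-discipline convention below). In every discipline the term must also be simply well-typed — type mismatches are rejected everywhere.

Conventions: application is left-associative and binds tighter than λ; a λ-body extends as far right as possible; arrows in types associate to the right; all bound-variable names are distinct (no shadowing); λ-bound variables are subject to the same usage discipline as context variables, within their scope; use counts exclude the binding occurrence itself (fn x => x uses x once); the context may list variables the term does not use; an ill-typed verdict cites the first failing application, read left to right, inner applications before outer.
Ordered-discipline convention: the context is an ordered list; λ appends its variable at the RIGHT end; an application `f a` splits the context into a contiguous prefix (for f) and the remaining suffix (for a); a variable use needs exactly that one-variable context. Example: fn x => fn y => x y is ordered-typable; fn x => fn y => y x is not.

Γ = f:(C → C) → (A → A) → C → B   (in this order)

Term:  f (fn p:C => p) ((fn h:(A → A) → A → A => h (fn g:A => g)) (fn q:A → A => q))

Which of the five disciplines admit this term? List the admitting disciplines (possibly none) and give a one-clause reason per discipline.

admitted in: ordered, linear, affine, relevant, unrestricted
use counts: f: 1, p (bound): 1, h (bound): 1, g (bound): 1, q (bound): 1
left-to-right use order: f, p, h, g, q
typing: well-typed — term : C → B
ordered: ✓, one use each (f, p, h, g, q); ordered split holds
linear: ✓, exactly-once usage across f, p, h, g, q
affine: ✓, none of f, p, h, g, q used more than once
relevant: ✓, none of f, p, h, g, q goes unused
unrestricted: ✓, typability at C → B is all that's needed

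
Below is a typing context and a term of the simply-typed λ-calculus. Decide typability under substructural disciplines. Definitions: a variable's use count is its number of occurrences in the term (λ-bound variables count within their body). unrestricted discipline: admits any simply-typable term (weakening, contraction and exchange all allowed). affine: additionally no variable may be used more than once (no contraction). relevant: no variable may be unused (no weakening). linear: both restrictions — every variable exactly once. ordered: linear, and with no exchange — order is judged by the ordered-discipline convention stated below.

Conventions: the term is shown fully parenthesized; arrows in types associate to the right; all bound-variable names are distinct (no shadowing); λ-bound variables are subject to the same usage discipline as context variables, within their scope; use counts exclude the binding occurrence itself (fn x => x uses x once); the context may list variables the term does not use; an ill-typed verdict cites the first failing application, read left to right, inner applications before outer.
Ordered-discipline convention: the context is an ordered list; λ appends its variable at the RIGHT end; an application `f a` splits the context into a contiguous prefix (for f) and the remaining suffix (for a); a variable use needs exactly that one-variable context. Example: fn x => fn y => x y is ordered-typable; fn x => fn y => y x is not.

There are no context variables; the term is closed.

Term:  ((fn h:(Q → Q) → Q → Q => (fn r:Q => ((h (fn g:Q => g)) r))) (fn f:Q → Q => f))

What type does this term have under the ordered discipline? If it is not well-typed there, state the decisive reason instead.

term : Q → Q
variable uses: h (λ-bound): 1×; r (λ-bound): 1×; g (λ-bound): 1×; f (λ-bound): 1×
uses in reading order: h, g, r, f
typing: well-typed — term : Q → Q
per-discipline verdicts: ordered ✓ · linear ✓ · affine ✓ · relevant ✓ · unrestricted ✓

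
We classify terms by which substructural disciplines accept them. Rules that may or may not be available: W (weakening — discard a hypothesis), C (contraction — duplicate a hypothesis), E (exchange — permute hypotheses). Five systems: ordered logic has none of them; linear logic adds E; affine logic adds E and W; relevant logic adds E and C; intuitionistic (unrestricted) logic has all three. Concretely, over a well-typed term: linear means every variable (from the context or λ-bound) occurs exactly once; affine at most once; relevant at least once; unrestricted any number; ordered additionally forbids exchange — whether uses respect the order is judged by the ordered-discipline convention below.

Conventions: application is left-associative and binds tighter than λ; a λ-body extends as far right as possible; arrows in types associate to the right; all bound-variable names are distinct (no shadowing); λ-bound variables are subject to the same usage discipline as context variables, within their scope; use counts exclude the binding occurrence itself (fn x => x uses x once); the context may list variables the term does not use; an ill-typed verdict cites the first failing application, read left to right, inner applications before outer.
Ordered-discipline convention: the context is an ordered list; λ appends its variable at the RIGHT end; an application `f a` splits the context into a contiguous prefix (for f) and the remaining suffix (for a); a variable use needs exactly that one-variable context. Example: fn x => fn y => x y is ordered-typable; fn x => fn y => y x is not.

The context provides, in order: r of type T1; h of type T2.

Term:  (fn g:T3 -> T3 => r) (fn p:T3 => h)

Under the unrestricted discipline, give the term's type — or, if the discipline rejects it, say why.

not well-typed under unrestricted — a type mismatch blocks all five
variable uses: r ×1; h ×1; g (bound) ×0; p (bound) ×0
order of uses: r, h
typing: ill-typed: argument of type T3 -> T2 where T3 -> T3 is required
all disciplines: ordered ✗; linear ✗; affine ✗; relevant ✗; unrestricted ✗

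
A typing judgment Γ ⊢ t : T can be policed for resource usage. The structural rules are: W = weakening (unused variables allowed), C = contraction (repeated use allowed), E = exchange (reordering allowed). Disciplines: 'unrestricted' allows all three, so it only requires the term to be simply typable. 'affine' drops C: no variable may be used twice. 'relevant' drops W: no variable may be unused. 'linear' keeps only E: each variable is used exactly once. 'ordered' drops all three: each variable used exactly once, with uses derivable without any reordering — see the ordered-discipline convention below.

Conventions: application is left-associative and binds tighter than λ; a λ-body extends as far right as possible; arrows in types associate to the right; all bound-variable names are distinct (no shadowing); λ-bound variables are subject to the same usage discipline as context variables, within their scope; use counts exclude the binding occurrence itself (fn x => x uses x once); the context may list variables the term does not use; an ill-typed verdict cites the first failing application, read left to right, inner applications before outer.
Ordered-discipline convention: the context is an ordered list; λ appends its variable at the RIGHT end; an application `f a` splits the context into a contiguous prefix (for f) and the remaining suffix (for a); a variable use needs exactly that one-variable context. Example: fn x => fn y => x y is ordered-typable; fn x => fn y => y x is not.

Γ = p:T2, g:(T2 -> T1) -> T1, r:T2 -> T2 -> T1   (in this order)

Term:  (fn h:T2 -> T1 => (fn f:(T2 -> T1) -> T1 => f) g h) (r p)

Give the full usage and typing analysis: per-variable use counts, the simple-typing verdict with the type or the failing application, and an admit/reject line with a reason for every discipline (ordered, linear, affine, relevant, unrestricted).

counts: p: 1×, g: 1×, r: 1×, h [bound]: 1×, f [bound]: 1×
left-to-right use order: f, g, h, r, p
typing: ✓ — T1
ordered: ✗, no ordered split (uses run f, g, h, r, p)
linear: ✓, exactly-once usage across p, g, r, h, f
affine: ✓, none of p, g, r, h, f used more than once
relevant: ✓, none of p, g, r, h, f goes unused
unrestricted: ✓, simply typable at T1; W, C, E all held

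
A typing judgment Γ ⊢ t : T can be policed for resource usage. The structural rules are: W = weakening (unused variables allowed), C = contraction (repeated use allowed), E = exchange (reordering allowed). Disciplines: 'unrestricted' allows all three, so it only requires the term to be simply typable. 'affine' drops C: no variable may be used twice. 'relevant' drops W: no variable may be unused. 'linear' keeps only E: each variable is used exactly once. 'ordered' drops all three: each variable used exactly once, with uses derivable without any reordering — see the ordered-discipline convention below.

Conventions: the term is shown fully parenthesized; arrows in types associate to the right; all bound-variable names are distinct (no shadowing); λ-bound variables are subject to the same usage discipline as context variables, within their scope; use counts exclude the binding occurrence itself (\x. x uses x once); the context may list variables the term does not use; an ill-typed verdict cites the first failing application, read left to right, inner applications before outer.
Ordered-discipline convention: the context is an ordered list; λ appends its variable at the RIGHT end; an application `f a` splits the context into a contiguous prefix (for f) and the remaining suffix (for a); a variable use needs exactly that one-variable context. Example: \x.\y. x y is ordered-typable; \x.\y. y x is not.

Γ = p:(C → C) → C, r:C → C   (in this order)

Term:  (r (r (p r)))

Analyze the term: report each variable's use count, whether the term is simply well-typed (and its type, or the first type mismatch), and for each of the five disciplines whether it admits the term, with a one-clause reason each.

counts: p ×1, r ×3
left-to-right use order: r, r, p, r
typing: well-typed at C
ordered: ✗ — uses contraction: r ×3
linear: ✗ — uses contraction: r ×3
affine: ✗ — uses contraction: r ×3
relevant: ✓ — every one of p, r appears
unrestricted: ✓ — typability at C is all that's needed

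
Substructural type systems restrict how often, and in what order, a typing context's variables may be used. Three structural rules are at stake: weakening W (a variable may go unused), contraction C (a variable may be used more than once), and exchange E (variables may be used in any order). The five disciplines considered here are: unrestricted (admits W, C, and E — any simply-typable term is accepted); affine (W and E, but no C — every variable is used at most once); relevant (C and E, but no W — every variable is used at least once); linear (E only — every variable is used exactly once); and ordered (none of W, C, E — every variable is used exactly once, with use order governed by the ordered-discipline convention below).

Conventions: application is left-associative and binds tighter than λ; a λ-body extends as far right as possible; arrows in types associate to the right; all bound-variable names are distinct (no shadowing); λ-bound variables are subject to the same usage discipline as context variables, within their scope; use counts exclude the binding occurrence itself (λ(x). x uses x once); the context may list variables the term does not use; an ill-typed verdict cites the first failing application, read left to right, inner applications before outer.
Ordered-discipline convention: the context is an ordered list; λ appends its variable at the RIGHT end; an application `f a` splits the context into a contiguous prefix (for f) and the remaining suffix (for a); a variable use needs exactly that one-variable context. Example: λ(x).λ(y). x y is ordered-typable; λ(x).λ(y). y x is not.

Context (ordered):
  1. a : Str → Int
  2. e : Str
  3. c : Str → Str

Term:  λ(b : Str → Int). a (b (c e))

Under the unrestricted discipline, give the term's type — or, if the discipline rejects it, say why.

not well-typed under unrestricted — the type mismatch rejects it
variable uses: a ×1; e ×1; c ×1; b [bound] ×1
use order (left to right): a, b, c, e
typing: ill-typed: an application expects Str but receives Int
all disciplines: ordered ✗, linear ✗, affine ✗, relevant ✗, unrestricted ✗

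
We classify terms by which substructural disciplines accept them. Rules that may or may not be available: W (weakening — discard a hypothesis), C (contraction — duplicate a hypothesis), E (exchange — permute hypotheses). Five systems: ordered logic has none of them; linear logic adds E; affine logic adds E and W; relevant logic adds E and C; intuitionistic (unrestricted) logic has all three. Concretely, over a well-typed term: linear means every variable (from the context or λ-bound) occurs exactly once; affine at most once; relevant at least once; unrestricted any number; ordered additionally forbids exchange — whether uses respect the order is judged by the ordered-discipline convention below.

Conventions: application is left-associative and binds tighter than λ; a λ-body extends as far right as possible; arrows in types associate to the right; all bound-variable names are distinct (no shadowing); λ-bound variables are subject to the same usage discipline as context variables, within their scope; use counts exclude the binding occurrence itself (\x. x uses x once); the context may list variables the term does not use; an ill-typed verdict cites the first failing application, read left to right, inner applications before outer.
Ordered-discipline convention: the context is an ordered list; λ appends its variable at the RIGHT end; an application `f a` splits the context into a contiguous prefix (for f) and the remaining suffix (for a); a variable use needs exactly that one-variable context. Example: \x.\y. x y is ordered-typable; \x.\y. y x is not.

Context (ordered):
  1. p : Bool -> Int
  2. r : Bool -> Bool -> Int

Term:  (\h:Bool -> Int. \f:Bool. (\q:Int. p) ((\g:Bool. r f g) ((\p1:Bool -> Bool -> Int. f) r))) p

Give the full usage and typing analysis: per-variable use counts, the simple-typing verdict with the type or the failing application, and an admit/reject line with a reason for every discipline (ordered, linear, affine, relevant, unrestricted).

use counts: p: 2×; r: 2×; h (λ-bound): 0×; f (λ-bound): 2×; q (λ-bound): 0×; g (λ-bound): 1×; p1 (λ-bound): 0×
left-to-right use order: p, r, f, g, f, r, p
typing: well-typed — term : Bool -> Bool -> Int
ordered: ✗ — repeated use of p ×2, r ×2, f ×2; unused: h, q, p1 — weakening required
linear: ✗ — repeated use of p ×2, r ×2, f ×2; unused: h, q, p1 — weakening required
affine: ✗ — repeated use of p ×2, r ×2, f ×2
relevant: ✗ — unused: h, q, p1 — weakening required
unrestricted: ✓ — simply typable at Bool -> Bool -> Int; W, C, E all held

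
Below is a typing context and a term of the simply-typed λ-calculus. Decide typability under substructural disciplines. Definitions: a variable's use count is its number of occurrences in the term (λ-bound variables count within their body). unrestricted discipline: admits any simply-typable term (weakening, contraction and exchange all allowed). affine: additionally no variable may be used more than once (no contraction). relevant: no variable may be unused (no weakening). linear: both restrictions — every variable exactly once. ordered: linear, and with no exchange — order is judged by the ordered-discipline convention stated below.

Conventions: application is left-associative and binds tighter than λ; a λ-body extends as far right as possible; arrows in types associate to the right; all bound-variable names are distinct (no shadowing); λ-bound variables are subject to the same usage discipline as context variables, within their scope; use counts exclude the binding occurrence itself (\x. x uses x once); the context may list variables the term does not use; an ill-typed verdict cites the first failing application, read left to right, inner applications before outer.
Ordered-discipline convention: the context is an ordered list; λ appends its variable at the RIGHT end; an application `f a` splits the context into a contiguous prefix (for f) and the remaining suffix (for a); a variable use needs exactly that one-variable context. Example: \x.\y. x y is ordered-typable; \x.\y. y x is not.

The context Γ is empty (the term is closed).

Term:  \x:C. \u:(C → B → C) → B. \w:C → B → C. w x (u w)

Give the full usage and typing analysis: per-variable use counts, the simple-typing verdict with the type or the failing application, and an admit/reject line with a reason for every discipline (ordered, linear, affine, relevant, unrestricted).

use counts: x (bound)=1, u (bound)=1, w (bound)=2
left-to-right use order: w, x, u, w
typing: ✓ — C → ((C → B → C) → B) → (C → B → C) → C
ordered: ✗ — repeated use of w ×2
linear: ✗ — repeated use of w ×2
affine: ✗ — repeated use of w ×2
relevant: ✓ — at least one use each (x, u, w)
unrestricted: ✓ — well-typed at C → ((C → B → C) → B) → (C → B → C) → C; no restrictions here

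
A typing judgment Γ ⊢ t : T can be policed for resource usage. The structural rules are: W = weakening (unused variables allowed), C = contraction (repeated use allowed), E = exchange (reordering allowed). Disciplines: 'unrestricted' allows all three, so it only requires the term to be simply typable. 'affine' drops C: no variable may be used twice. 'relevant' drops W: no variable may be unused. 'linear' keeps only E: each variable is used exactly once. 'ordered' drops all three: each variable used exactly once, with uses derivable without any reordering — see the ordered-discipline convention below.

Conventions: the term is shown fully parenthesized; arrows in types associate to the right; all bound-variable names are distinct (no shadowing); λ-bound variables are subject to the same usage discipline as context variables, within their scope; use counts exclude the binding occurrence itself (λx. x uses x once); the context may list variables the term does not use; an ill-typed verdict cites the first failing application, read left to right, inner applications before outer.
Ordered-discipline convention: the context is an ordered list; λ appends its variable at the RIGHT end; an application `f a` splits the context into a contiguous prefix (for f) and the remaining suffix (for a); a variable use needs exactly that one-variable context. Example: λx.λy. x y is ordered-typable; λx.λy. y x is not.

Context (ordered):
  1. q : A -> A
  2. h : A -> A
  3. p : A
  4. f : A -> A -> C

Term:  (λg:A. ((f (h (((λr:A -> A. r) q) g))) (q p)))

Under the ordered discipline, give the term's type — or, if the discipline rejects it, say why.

not well-typed under ordered — repeated use of q ×2
usage: q ×2, h ×1, p ×1, f ×1, g [bound] ×1, r [bound] ×1
use order (left to right): f, h, r, q, g, q, p
typing: well-typed at A -> C
per-discipline verdicts: ordered ✗, linear ✗, affine ✗, relevant ✓, unrestricted ✓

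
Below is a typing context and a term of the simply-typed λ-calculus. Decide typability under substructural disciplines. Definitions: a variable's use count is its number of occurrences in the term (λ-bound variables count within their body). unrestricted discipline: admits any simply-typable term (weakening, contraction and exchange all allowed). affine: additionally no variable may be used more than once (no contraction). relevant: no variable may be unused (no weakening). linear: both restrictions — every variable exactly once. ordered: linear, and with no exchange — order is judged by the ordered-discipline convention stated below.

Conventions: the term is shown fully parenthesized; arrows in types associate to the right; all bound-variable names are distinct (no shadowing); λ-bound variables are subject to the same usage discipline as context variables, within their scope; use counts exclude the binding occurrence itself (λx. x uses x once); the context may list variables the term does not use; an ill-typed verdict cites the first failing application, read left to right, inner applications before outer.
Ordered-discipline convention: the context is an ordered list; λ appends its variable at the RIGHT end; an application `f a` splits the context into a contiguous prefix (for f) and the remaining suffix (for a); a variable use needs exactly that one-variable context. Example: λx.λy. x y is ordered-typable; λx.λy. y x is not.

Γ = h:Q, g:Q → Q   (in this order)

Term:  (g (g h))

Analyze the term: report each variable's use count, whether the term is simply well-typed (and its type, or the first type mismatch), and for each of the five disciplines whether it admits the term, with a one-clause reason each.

use counts: h: 1; g: 2
order of uses: g, g, h
typing: well-typed — term : Q
ordered: ✗, uses contraction: g ×2
linear: ✗, uses contraction: g ×2
affine: ✗, uses contraction: g ×2
relevant: ✓, h, g: all used, weakening unneeded
unrestricted: ✓, typability at Q is all that's needed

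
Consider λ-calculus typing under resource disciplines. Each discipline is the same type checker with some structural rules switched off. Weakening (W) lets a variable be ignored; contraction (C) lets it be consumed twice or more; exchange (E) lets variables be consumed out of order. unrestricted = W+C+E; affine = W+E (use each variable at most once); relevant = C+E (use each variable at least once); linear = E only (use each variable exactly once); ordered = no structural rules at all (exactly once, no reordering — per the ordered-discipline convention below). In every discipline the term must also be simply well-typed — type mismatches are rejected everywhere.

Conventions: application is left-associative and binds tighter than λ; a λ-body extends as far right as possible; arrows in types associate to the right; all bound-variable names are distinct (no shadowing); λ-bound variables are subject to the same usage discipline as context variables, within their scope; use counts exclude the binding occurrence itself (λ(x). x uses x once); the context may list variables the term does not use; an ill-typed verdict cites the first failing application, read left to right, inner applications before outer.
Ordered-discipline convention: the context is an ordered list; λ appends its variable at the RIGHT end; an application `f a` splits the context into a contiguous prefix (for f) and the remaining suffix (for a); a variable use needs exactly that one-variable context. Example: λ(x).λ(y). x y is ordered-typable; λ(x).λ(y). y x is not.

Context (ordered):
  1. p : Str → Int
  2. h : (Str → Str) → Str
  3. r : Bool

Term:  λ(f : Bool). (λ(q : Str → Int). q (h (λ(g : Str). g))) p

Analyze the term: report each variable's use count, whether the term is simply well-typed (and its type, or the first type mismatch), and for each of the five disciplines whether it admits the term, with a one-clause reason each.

counts: p=1; h=1; r=0; f (bound)=0; q (bound)=1; g (bound)=1
uses in reading order: q, h, g, p
typing: ✓ — Bool → Int
ordered: ✗, r, f left unused
linear: ✗, r, f left unused
affine: ✓, at most one use each (p, h, r, f, q, g)
relevant: ✗, r, f left unused
unrestricted: ✓, type-checks (Bool → Int) and nothing is barred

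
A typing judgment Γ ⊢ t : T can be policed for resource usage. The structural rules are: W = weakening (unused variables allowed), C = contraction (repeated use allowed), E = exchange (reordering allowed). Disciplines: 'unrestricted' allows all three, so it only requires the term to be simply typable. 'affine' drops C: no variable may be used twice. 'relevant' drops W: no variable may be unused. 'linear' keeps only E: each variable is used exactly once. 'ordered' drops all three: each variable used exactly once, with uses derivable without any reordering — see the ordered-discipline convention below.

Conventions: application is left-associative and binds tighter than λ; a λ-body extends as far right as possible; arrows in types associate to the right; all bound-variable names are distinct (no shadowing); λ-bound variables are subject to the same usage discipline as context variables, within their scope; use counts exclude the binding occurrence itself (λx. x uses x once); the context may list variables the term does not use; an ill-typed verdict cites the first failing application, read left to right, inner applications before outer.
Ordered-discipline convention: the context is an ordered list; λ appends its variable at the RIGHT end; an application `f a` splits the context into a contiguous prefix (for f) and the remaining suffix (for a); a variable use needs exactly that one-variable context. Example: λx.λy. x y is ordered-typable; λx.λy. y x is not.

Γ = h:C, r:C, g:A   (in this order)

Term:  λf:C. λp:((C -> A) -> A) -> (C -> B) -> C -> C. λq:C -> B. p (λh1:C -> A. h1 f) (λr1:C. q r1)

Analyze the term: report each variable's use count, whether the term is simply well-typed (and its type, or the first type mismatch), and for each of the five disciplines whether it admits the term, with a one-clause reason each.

variable uses: h: 0×; r: 0×; g: 0×; f (bound): 1×; p (bound): 1×; q (bound): 1×; h1 (bound): 1×; r1 (bound): 1×
left-to-right use order: p, h1, f, q, r1
typing: well-typed at C -> (((C -> A) -> A) -> (C -> B) -> C -> C) -> (C -> B) -> C -> C
ordered ✗ (unused: h, r, g — weakening required)
linear ✗ (unused: h, r, g — weakening required)
affine ✓ (none of h, r, g, f, p, q, h1, r1 used more than once)
relevant ✗ (unused: h, r, g — weakening required)
unrestricted ✓ (type-checks (C -> (((C -> A) -> A) -> (C -> B) -> C -> C) -> (C -> B) -> C -> C) and nothing is barred)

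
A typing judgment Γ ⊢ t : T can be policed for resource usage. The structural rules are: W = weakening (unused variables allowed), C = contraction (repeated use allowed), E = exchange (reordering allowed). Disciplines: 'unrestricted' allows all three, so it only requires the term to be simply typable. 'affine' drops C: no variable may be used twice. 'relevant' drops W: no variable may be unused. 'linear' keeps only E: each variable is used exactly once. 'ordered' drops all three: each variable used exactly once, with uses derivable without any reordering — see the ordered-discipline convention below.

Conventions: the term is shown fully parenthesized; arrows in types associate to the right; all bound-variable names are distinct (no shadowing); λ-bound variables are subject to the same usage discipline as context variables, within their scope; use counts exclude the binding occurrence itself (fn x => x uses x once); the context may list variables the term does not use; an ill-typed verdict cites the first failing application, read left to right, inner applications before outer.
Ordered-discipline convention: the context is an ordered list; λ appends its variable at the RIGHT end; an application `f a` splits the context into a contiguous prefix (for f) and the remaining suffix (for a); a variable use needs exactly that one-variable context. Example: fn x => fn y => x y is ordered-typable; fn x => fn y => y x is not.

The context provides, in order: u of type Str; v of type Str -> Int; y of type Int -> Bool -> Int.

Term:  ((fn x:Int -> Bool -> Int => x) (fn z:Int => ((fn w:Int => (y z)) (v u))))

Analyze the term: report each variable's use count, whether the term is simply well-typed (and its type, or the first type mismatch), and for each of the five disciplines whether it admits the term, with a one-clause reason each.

counts: u: 1×; v: 1×; y: 1×; x (bound): 1×; z (bound): 1×; w (bound): 0×
left-to-right use order: x, y, z, v, u
typing: the term checks, with type Int -> Bool -> Int
ordered: ✗, w left unused
linear: ✗, w left unused
affine: ✓, no duplicate uses among u, v, y, x, z, w
relevant: ✗, w left unused
unrestricted: ✓, type-checks (Int -> Bool -> Int) and nothing is barred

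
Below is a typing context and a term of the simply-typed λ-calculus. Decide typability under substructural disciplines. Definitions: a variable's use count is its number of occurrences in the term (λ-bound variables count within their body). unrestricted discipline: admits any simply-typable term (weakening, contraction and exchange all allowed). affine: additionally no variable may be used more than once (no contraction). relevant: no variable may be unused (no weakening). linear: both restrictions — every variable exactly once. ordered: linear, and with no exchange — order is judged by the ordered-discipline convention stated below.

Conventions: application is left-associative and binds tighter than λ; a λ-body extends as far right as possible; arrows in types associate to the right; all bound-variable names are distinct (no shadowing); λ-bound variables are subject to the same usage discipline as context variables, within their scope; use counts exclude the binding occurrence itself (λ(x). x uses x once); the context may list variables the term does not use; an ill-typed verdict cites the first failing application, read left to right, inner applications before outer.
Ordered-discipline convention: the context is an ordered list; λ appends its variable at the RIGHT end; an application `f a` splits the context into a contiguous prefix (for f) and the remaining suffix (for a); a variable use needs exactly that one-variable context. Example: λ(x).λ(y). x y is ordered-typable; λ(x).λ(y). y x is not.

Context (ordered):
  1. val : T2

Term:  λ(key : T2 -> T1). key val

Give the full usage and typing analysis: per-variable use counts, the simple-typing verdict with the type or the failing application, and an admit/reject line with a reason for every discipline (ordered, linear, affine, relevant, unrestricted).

variable uses: val: 1×, key [bound]: 1×
order of uses: key, val
typing: the term checks, with type (T2 -> T1) -> T1
ordered: ✗ — use order key, val needs exchange
linear: ✓ — exactly-once usage across val, key
affine: ✓ — no duplicate uses among val, key
relevant: ✓ — every one of val, key appears
unrestricted: ✓ — well-typed at (T2 -> T1) -> T1; no restrictions here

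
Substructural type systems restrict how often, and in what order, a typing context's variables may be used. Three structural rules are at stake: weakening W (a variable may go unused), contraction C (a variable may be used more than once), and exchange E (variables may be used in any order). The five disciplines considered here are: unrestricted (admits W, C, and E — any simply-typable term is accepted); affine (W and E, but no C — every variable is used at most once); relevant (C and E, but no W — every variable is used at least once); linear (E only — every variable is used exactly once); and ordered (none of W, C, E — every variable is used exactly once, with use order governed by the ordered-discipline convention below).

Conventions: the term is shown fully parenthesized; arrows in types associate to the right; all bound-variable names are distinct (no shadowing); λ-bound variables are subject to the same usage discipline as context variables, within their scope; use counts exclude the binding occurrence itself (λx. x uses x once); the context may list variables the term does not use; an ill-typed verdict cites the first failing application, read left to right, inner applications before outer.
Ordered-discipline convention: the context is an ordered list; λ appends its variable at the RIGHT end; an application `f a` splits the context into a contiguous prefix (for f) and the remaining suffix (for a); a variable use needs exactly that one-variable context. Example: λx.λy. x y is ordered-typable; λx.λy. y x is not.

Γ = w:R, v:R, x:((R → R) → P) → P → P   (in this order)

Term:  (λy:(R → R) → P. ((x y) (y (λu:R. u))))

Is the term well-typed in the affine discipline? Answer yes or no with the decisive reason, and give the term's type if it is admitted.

no — needs contraction — y ×2
counts: w: 0, v: 0, x: 1, y (bound): 2, u (bound): 1
uses in reading order: x, y, y, u
typing: ✓ — ((R → R) → P) → P
per-discipline verdicts: ordered ✗; linear ✗; affine ✗; relevant ✗; unrestricted ✓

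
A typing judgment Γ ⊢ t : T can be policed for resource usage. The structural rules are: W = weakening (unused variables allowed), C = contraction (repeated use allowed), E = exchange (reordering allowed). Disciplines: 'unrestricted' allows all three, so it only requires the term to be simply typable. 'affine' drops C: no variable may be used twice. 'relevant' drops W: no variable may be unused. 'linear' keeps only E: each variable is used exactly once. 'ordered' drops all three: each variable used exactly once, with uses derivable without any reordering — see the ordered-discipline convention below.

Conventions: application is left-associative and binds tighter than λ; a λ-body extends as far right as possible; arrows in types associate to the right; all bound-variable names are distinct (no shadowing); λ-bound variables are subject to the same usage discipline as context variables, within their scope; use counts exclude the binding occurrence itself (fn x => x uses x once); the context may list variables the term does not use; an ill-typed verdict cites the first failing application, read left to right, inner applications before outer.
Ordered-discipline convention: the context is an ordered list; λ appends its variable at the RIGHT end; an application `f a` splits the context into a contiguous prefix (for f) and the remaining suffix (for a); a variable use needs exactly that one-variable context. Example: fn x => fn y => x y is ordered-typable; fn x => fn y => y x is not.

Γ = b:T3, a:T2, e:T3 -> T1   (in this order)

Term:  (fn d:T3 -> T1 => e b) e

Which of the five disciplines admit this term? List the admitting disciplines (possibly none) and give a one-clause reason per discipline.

admitted in: unrestricted
counts: b: 1, a: 0, e: 2, d [bound]: 0
left-to-right use order: e, b, e
typing: well-typed at T1
ordered: ✗, repeated use of e ×2; unused: a, d — weakening required
linear: ✗, repeated use of e ×2; unused: a, d — weakening required
affine: ✗, repeated use of e ×2
relevant: ✗, unused: a, d — weakening required
unrestricted: ✓, type-checks (T1) and nothing is barred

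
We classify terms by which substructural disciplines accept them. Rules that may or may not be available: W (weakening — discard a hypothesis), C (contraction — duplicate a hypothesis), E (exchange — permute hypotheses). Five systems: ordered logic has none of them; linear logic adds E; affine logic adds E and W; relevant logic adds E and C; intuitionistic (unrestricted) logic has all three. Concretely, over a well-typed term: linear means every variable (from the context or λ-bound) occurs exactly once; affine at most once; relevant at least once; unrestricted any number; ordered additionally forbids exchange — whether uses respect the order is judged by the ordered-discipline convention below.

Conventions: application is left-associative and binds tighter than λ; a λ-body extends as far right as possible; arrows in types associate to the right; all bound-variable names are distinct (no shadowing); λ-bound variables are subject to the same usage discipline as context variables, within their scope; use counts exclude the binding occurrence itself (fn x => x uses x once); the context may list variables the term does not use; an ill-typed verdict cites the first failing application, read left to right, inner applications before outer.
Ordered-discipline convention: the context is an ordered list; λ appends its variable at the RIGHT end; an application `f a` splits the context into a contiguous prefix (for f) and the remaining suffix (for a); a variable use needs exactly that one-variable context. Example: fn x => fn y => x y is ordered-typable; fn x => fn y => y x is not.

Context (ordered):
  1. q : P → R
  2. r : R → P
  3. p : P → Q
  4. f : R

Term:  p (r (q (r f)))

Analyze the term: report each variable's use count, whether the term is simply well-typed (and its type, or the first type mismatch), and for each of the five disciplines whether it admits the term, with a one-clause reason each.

usage: q ×1; r ×2; p ×1; f ×1
use order (left to right): p, r, q, r, f
typing: ✓ — Q
ordered ✗ (uses contraction: r ×2)
linear ✗ (uses contraction: r ×2)
affine ✗ (uses contraction: r ×2)
relevant ✓ (every one of q, r, p, f appears)
unrestricted ✓ (simply typable at Q; W, C, E all held)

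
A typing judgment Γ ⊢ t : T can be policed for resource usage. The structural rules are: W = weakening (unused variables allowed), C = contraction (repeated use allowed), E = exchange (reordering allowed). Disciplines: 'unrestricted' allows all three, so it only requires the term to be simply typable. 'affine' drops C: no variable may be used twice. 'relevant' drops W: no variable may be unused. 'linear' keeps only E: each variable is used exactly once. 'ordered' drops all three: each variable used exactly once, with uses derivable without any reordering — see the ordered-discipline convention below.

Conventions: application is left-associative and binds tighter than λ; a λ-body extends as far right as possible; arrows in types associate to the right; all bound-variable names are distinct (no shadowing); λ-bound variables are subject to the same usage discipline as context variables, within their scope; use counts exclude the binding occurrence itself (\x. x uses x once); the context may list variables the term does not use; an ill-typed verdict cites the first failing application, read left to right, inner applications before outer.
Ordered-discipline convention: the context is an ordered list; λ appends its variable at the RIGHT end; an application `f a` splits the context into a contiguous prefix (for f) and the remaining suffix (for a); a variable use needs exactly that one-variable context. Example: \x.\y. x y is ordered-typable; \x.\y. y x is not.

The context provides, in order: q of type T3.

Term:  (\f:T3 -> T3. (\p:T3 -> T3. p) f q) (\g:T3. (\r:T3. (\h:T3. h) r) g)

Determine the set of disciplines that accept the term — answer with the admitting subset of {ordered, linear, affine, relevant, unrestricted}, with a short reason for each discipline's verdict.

admitting disciplines: linear, affine, relevant, unrestricted
usage: q ×1, f (bound) ×1, p (bound) ×1, g (bound) ×1, r (bound) ×1, h (bound) ×1
left-to-right use order: p, f, q, h, r, g
typing: well-typed — term : T3
ordered: ✗ — use order p, f, q, h, r, g needs exchange
linear: ✓ — each of q, f, p, g, r, h used exactly once
affine: ✓ — q, f, p, g, r, h: no repeats, contraction unneeded
relevant: ✓ — q, f, p, g, r, h: all used, weakening unneeded
unrestricted: ✓ — typability at T3 is all that's needed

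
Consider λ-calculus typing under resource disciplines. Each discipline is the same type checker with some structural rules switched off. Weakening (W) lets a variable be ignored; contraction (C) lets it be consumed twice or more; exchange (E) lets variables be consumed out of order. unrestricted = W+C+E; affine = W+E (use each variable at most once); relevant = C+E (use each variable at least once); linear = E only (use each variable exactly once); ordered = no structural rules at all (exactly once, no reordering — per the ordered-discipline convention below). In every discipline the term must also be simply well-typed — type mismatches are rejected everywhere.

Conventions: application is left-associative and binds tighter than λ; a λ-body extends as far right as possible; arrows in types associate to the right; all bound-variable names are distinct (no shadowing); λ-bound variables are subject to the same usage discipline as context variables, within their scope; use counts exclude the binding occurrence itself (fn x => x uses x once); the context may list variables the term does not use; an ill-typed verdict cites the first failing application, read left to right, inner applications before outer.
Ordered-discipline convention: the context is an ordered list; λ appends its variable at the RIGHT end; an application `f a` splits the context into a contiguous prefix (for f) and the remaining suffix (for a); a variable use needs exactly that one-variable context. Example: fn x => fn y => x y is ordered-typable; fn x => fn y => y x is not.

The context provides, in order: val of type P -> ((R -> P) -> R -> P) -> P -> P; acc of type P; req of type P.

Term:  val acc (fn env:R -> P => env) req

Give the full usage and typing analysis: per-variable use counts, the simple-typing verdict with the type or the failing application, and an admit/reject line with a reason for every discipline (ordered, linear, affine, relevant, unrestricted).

counts: val ×1; acc ×1; req ×1; env [bound] ×1
left-to-right use order: val, acc, env, req
typing: the term checks, with type P
ordered ✓ (val, acc, req, env: once each, no exchange needed)
linear ✓ (single use per variable (val, acc, req, env))
affine ✓ (none of val, acc, req, env used more than once)
relevant ✓ (every one of val, acc, req, env appears)
unrestricted ✓ (simply typable at P; W, C, E all held)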